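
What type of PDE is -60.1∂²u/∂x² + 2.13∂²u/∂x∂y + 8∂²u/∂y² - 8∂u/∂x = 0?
With A = -60.1, B = 2.13, C = 8, the discriminant is 1927.7369. This is a hyperbolic PDE.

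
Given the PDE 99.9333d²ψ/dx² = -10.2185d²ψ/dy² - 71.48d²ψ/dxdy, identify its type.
Rewriting in standard form: 99.9333d²ψ/dx² + 71.48d²ψ/dxdy + 10.2185d²ψ/dy² = 0. The second-order coefficients are A = 99.9333, B = 71.48, C = 10.2185. Since B² - 4AC = 1024.7166958 > 0, this is a hyperbolic PDE.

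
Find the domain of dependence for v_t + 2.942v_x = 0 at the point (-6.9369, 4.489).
A single point: x = -20.143538. The characteristic through (-6.9369, 4.489) is x - 2.942t = const, so x = -6.9369 - 2.942·4.489 = -20.143538.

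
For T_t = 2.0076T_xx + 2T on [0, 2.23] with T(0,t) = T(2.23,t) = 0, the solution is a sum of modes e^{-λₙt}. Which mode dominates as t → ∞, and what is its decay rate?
Eigenvalues: λₙ = 2.0076n²π²/2.23² - 2.
First three modes:
  n=1: λ₁ = 2.0076π²/2.23² - 2 ≈ 1.984
  n=2: λ₂ = 8.0304π²/2.23² - 2 ≈ 13.938
  n=3: λ₃ = 18.0684π²/2.23² - 2 ≈ 33.86
Since 2.0076π²/2.23² ≈ 3.984 > 2, all λₙ > 0.
The n=1 mode decays slowest → dominates as t → ∞.
Asymptotic: T ~ c₁ sin(πx/2.23) e^{-λ₁t} with decay rate λ₁ ≈ 1.984.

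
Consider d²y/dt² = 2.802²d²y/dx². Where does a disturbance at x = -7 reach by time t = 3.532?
Domain of influence: [-16.896664, 2.896664]. Data at x = -7 spreads outward at speed 2.802.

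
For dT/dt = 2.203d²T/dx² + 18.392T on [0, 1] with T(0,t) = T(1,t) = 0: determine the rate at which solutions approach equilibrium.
Eigenvalues: λₙ = 2.203n²π²/1² - 18.392.
First three modes:
  n=1: λ₁ = 2.203π² - 18.392 ≈ 3.351
  n=2: λ₂ = 8.812π² - 18.392 ≈ 68.579
  n=3: λ₃ = 19.827π² - 18.392 ≈ 177.293
Since 2.203π² ≈ 21.743 > 18.392, all λₙ > 0.
The n=1 mode decays slowest → dominates as t → ∞.
Asymptotic: T ~ c₁ sin(πx/1) e^{-λ₁t} with decay rate λ₁ ≈ 3.351.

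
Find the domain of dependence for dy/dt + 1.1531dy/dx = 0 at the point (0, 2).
A single point: x = -2.3062. The characteristic through (0, 2) is x - 1.1531t = const, so x = 0 - 1.1531·2 = -2.3062.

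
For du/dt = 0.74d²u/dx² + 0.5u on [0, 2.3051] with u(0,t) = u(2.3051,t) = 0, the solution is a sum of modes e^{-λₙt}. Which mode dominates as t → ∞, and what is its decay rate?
Eigenvalues: λₙ = 0.74n²π²/2.3051² - 0.5.
First three modes:
  n=1: λ₁ = 0.74π²/2.3051² - 0.5 ≈ 0.875
  n=2: λ₂ = 2.96π²/2.3051² - 0.5 ≈ 4.998
  n=3: λ₃ = 6.66π²/2.3051² - 0.5 ≈ 11.871
Since 0.74π²/2.3051² ≈ 1.375 > 0.5, all λₙ > 0.
The n=1 mode decays slowest → dominates as t → ∞.
Asymptotic: u ~ c₁ sin(πx/2.3051) e^{-λ₁t} with decay rate λ₁ ≈ 0.875.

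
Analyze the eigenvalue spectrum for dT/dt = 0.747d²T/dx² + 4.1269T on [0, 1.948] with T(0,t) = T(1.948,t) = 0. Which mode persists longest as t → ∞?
Eigenvalues: λₙ = 0.747n²π²/1.948² - 4.1269.
First three modes:
  n=1: λ₁ = 0.747π²/1.948² - 4.1269 ≈ -2.184
  n=2: λ₂ = 2.988π²/1.948² - 4.1269 ≈ 3.645
  n=3: λ₃ = 6.723π²/1.948² - 4.1269 ≈ 13.359
Since 0.747π²/1.948² ≈ 1.943 < 4.1269, λ₁ < 0.
The n=1 mode grows fastest (−λₙ is largest for n=1) → dominates.
Asymptotic: T ~ c₁ sin(πx/1.948) e^{2.184t} (exponential growth at rate −λ₁ ≈ 2.184).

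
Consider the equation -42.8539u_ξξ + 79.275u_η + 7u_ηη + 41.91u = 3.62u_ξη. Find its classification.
Rewriting in standard form: -42.8539u_ξξ - 3.62u_ξη + 7u_ηη + 79.275u_η + 41.91u = 0. Hyperbolic. (A = -42.8539, B = -3.62, C = 7 gives B² - 4AC = 1213.0136.)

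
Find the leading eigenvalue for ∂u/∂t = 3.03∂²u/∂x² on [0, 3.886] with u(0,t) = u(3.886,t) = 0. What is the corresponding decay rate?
Eigenvalues: λₙ = 3.03n²π²/3.886².
First three modes:
  n=1: λ₁ = 3.03π²/3.886² ≈ 1.98
  n=2: λ₂ = 12.12π²/3.886² ≈ 7.921 (4× faster decay)
  n=3: λ₃ = 27.27π²/3.886² ≈ 17.823 (9× faster decay)
As t → ∞, higher modes decay exponentially faster. The n=1 mode dominates: u ~ c₁ sin(πx/3.886) e^{-λ₁t}.
Decay rate: λ₁ = 3.03π²/3.886² ≈ 1.98.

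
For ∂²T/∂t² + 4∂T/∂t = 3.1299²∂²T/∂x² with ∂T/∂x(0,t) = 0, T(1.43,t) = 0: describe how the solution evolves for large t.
T → 0. Damping (γ=4) dissipates energy; oscillations decay exponentially.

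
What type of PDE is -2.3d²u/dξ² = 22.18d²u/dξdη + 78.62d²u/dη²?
Rewriting in standard form: -2.3d²u/dξ² - 22.18d²u/dξdη - 78.62d²u/dη² = 0. With A = -2.3, B = -22.18, C = -78.62, the discriminant is -231.3516. This is an elliptic PDE.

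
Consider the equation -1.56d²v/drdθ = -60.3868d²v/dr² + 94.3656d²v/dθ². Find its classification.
Rewriting in standard form: 60.3868d²v/dr² - 1.56d²v/drdθ - 94.3656d²v/dθ² = 0. Hyperbolic. (A = 60.3868, B = -1.56, C = -94.3656 gives B² - 4AC = 22796.18005632.)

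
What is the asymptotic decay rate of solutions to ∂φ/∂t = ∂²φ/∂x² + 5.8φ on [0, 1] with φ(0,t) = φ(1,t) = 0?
Eigenvalues: λₙ = n²π²/1² - 5.8.
First three modes:
  n=1: λ₁ = π² - 5.8 ≈ 4.07
  n=2: λ₂ = 4π² - 5.8 ≈ 33.678
  n=3: λ₃ = 9π² - 5.8 ≈ 83.026
Since π² ≈ 9.87 > 5.8, all λₙ > 0.
The n=1 mode decays slowest → dominates as t → ∞.
Asymptotic: φ ~ c₁ sin(πx/1) e^{-λ₁t} with decay rate λ₁ ≈ 4.07.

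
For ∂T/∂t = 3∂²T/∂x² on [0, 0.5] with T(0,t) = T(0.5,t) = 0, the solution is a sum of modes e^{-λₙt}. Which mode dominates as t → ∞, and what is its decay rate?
Eigenvalues: λₙ = 3n²π²/0.5².
First three modes:
  n=1: λ₁ = 3π²/0.5² ≈ 118.435
  n=2: λ₂ = 12π²/0.5² ≈ 473.741 (4× faster decay)
  n=3: λ₃ = 27π²/0.5² ≈ 1065.917 (9× faster decay)
As t → ∞, higher modes decay exponentially faster. The n=1 mode dominates: T ~ c₁ sin(πx/0.5) e^{-λ₁t}.
Decay rate: λ₁ = 3π²/0.5² ≈ 118.435.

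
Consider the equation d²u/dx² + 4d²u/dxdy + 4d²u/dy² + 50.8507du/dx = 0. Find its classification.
Parabolic. (A = 1, B = 4, C = 4 gives B² - 4AC = 0.)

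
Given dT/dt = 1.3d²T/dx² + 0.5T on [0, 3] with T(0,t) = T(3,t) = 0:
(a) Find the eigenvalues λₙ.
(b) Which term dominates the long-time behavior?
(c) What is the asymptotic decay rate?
Eigenvalues: λₙ = 1.3n²π²/3² - 0.5.
First three modes:
  n=1: λ₁ = 1.3π²/3² - 0.5 ≈ 0.926
  n=2: λ₂ = 5.2π²/3² - 0.5 ≈ 5.202
  n=3: λ₃ = 11.7π²/3² - 0.5 ≈ 12.33
Since 1.3π²/3² ≈ 1.426 > 0.5, all λₙ > 0.
The n=1 mode decays slowest → dominates as t → ∞.
Asymptotic: T ~ c₁ sin(πx/3) e^{-λ₁t} with decay rate λ₁ ≈ 0.926.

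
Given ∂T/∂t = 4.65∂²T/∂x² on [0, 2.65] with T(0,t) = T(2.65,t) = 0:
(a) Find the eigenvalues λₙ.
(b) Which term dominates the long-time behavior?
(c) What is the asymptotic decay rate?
Eigenvalues: λₙ = 4.65n²π²/2.65².
First three modes:
  n=1: λ₁ = 4.65π²/2.65² ≈ 6.535
  n=2: λ₂ = 18.6π²/2.65² ≈ 26.141 (4× faster decay)
  n=3: λ₃ = 41.85π²/2.65² ≈ 58.817 (9× faster decay)
As t → ∞, higher modes decay exponentially faster. The n=1 mode dominates: T ~ c₁ sin(πx/2.65) e^{-λ₁t}.
Decay rate: λ₁ = 4.65π²/2.65² ≈ 6.535.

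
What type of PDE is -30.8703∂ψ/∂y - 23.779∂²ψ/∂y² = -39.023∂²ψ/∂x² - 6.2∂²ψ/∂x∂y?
Rewriting in standard form: 39.023∂²ψ/∂x² + 6.2∂²ψ/∂x∂y - 23.779∂²ψ/∂y² - 30.8703∂ψ/∂y = 0. With A = 39.023, B = 6.2, C = -23.779, the discriminant is 3750.151668. This is a hyperbolic PDE.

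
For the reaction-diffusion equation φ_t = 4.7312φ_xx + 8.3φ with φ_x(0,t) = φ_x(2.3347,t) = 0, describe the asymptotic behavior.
φ grows unboundedly. With Neumann BCs the constant mode has diffusion eigenvalue 0, so any r > 0 makes it grow like e^(8.3t); solution grows exponentially.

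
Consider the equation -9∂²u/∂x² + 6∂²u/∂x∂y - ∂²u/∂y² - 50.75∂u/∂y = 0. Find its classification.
Parabolic. (A = -9, B = 6, C = -1 gives B² - 4AC = 0.)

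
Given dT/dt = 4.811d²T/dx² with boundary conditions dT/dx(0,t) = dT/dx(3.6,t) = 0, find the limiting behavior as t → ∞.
T → constant (steady state). Heat is conserved (no flux at boundaries); solution approaches the spatial average.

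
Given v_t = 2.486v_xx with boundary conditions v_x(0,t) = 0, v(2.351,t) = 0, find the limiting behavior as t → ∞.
v → 0. Heat escapes through the Dirichlet boundary.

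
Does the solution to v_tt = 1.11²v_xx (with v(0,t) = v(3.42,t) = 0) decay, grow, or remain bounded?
v oscillates (no decay). Energy is conserved; the solution oscillates indefinitely as standing waves.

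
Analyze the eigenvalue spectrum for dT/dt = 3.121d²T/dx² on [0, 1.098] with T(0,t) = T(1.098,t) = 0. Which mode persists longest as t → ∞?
Eigenvalues: λₙ = 3.121n²π²/1.098².
First three modes:
  n=1: λ₁ = 3.121π²/1.098² ≈ 25.55
  n=2: λ₂ = 12.484π²/1.098² ≈ 102.2 (4× faster decay)
  n=3: λ₃ = 28.089π²/1.098² ≈ 229.949 (9× faster decay)
As t → ∞, higher modes decay exponentially faster. The n=1 mode dominates: T ~ c₁ sin(πx/1.098) e^{-λ₁t}.
Decay rate: λ₁ = 3.121π²/1.098² ≈ 25.55.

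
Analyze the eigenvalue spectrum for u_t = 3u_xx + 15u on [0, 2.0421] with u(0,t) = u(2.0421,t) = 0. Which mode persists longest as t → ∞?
Eigenvalues: λₙ = 3n²π²/2.0421² - 15.
First three modes:
  n=1: λ₁ = 3π²/2.0421² - 15 ≈ -7.9
  n=2: λ₂ = 12π²/2.0421² - 15 ≈ 13.401
  n=3: λ₃ = 27π²/2.0421² - 15 ≈ 48.901
Since 3π²/2.0421² ≈ 7.1 < 15, λ₁ < 0.
The n=1 mode grows fastest (−λₙ is largest for n=1) → dominates.
Asymptotic: u ~ c₁ sin(πx/2.0421) e^{7.9t} (exponential growth at rate −λ₁ ≈ 7.9).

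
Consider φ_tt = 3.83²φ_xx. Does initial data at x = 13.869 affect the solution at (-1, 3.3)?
No. The domain of dependence is [-13.639, 11.639], and 13.869 is outside this interval.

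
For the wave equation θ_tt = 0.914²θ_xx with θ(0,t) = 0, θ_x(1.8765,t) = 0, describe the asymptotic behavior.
θ oscillates (no decay). Energy is conserved; the solution oscillates indefinitely as standing waves.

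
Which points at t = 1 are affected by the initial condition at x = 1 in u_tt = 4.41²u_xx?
Domain of influence: [-3.41, 5.41]. Data at x = 1 spreads outward at speed 4.41.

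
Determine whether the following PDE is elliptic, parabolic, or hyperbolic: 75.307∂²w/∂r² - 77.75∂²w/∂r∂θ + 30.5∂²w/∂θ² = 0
Coefficients: A = 75.307, B = -77.75, C = 30.5. B² - 4AC = -3142.3915, which is negative, so the equation is elliptic.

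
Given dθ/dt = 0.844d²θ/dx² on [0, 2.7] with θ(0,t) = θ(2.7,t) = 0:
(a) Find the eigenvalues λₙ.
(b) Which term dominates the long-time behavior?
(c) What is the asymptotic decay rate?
Eigenvalues: λₙ = 0.844n²π²/2.7².
First three modes:
  n=1: λ₁ = 0.844π²/2.7² ≈ 1.143
  n=2: λ₂ = 3.376π²/2.7² ≈ 4.571 (4× faster decay)
  n=3: λ₃ = 7.596π²/2.7² ≈ 10.284 (9× faster decay)
As t → ∞, higher modes decay exponentially faster. The n=1 mode dominates: θ ~ c₁ sin(πx/2.7) e^{-λ₁t}.
Decay rate: λ₁ = 0.844π²/2.7² ≈ 1.143.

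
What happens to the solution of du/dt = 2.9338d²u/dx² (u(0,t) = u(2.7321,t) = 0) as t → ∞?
u → 0. Heat diffuses out through both boundaries.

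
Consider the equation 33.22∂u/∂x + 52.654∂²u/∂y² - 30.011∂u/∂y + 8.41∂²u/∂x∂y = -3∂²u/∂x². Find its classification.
Rewriting in standard form: 3∂²u/∂x² + 8.41∂²u/∂x∂y + 52.654∂²u/∂y² + 33.22∂u/∂x - 30.011∂u/∂y = 0. Elliptic. (A = 3, B = 8.41, C = 52.654 gives B² - 4AC = -561.1199.)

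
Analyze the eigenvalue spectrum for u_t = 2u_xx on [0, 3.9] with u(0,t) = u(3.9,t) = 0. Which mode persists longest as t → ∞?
Eigenvalues: λₙ = 2n²π²/3.9².
First three modes:
  n=1: λ₁ = 2π²/3.9² ≈ 1.298
  n=2: λ₂ = 8π²/3.9² ≈ 5.191 (4× faster decay)
  n=3: λ₃ = 18π²/3.9² ≈ 11.68 (9× faster decay)
As t → ∞, higher modes decay exponentially faster. The n=1 mode dominates: u ~ c₁ sin(πx/3.9) e^{-λ₁t}.
Decay rate: λ₁ = 2π²/3.9² ≈ 1.298.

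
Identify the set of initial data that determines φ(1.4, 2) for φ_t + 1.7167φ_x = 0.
A single point: x = -2.0334. The characteristic through (1.4, 2) is x - 1.7167t = const, so x = 1.4 - 1.7167·2 = -2.0334.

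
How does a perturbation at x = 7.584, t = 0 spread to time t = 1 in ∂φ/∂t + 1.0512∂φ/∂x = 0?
At x = 8.6352. The characteristic carries data from (7.584, 0) to (8.6352, 1).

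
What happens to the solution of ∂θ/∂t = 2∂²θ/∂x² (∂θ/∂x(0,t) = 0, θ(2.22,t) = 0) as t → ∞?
θ → 0. Heat escapes through the Dirichlet boundary.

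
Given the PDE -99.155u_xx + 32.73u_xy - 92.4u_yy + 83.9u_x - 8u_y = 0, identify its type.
The second-order coefficients are A = -99.155, B = 32.73, C = -92.4. Since B² - 4AC = -35576.4351 < 0, this is an elliptic PDE.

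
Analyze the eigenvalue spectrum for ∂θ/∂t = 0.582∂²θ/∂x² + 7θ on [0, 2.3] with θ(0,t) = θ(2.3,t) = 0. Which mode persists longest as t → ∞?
Eigenvalues: λₙ = 0.582n²π²/2.3² - 7.
First three modes:
  n=1: λ₁ = 0.582π²/2.3² - 7 ≈ -5.914
  n=2: λ₂ = 2.328π²/2.3² - 7 ≈ -2.657
  n=3: λ₃ = 5.238π²/2.3² - 7 ≈ 2.773
Since 0.582π²/2.3² ≈ 1.086 < 7, λ₁ < 0.
The n=1 mode grows fastest (−λₙ is largest for n=1) → dominates.
Asymptotic: θ ~ c₁ sin(πx/2.3) e^{5.914t} (exponential growth at rate −λ₁ ≈ 5.914).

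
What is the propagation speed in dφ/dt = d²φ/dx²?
Infinite. The heat equation is parabolic, not hyperbolic, so disturbances propagate instantly.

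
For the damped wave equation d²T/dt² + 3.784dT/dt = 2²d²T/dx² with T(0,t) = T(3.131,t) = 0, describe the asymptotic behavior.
T → 0. Damping (γ=3.784) dissipates energy; oscillations decay exponentially.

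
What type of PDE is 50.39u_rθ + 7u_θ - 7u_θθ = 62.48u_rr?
Rewriting in standard form: -62.48u_rr + 50.39u_rθ - 7u_θθ + 7u_θ = 0. With A = -62.48, B = 50.39, C = -7, the discriminant is 789.7121. This is a hyperbolic PDE.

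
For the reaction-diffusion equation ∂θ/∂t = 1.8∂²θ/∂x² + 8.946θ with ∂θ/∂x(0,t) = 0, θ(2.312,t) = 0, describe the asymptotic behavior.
θ grows unboundedly. Reaction dominates diffusion (r=8.946 > κπ²/(4L²)≈0.83); solution grows exponentially.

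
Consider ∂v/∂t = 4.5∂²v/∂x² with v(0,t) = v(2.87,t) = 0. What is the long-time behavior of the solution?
As t → ∞, v → 0. Heat diffuses out through both boundaries.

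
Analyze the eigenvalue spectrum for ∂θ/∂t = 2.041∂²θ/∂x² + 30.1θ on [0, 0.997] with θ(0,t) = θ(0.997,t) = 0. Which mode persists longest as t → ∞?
Eigenvalues: λₙ = 2.041n²π²/0.997² - 30.1.
First three modes:
  n=1: λ₁ = 2.041π²/0.997² - 30.1 ≈ -9.835
  n=2: λ₂ = 8.164π²/0.997² - 30.1 ≈ 50.961
  n=3: λ₃ = 18.369π²/0.997² - 30.1 ≈ 152.287
Since 2.041π²/0.997² ≈ 20.265 < 30.1, λ₁ < 0.
The n=1 mode grows fastest (−λₙ is largest for n=1) → dominates.
Asymptotic: θ ~ c₁ sin(πx/0.997) e^{9.835t} (exponential growth at rate −λ₁ ≈ 9.835).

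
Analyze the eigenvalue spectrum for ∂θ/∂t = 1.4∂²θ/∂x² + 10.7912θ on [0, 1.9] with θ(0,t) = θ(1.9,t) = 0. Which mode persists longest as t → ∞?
Eigenvalues: λₙ = 1.4n²π²/1.9² - 10.7912.
First three modes:
  n=1: λ₁ = 1.4π²/1.9² - 10.7912 ≈ -6.964
  n=2: λ₂ = 5.6π²/1.9² - 10.7912 ≈ 4.519
  n=3: λ₃ = 12.6π²/1.9² - 10.7912 ≈ 23.657
Since 1.4π²/1.9² ≈ 3.828 < 10.7912, λ₁ < 0.
The n=1 mode grows fastest (−λₙ is largest for n=1) → dominates.
Asymptotic: θ ~ c₁ sin(πx/1.9) e^{6.964t} (exponential growth at rate −λ₁ ≈ 6.964).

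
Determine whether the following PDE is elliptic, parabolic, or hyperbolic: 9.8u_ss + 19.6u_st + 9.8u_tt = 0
Coefficients: A = 9.8, B = 19.6, C = 9.8. B² - 4AC = 0, which is zero, so the equation is parabolic.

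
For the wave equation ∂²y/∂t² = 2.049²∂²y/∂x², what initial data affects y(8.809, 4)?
Domain of dependence: [0.613, 17.005]. Signals travel at speed 2.049, so data within |x - 8.809| ≤ 2.049·4 = 8.196 can reach the point.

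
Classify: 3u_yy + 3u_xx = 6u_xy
Rewriting in standard form: 3u_xx - 6u_xy + 3u_yy = 0. Parabolic (discriminant = 0).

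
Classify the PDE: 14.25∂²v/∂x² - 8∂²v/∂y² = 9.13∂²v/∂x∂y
Rewriting in standard form: 14.25∂²v/∂x² - 9.13∂²v/∂x∂y - 8∂²v/∂y² = 0. A = 14.25, B = -9.13, C = -8. Discriminant B² - 4AC = 539.3569. Since 539.3569 > 0, hyperbolic.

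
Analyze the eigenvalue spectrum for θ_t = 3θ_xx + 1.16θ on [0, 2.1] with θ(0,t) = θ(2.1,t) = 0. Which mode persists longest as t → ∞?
Eigenvalues: λₙ = 3n²π²/2.1² - 1.16.
First three modes:
  n=1: λ₁ = 3π²/2.1² - 1.16 ≈ 5.554
  n=2: λ₂ = 12π²/2.1² - 1.16 ≈ 25.696
  n=3: λ₃ = 27π²/2.1² - 1.16 ≈ 59.266
Since 3π²/2.1² ≈ 6.714 > 1.16, all λₙ > 0.
The n=1 mode decays slowest → dominates as t → ∞.
Asymptotic: θ ~ c₁ sin(πx/2.1) e^{-λ₁t} with decay rate λ₁ ≈ 5.554.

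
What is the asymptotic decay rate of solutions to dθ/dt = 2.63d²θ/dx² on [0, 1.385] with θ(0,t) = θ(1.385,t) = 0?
Eigenvalues: λₙ = 2.63n²π²/1.385².
First three modes:
  n=1: λ₁ = 2.63π²/1.385² ≈ 13.532
  n=2: λ₂ = 10.52π²/1.385² ≈ 54.127 (4× faster decay)
  n=3: λ₃ = 23.67π²/1.385² ≈ 121.786 (9× faster decay)
As t → ∞, higher modes decay exponentially faster. The n=1 mode dominates: θ ~ c₁ sin(πx/1.385) e^{-λ₁t}.
Decay rate: λ₁ = 2.63π²/1.385² ≈ 13.532.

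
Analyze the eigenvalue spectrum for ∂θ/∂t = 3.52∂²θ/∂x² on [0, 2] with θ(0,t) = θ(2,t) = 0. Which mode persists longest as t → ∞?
Eigenvalues: λₙ = 3.52n²π²/2².
First three modes:
  n=1: λ₁ = 3.52π²/2² ≈ 8.685
  n=2: λ₂ = 14.08π²/2² ≈ 34.741 (4× faster decay)
  n=3: λ₃ = 31.68π²/2² ≈ 78.167 (9× faster decay)
As t → ∞, higher modes decay exponentially faster. The n=1 mode dominates: θ ~ c₁ sin(πx/2) e^{-λ₁t}.
Decay rate: λ₁ = 3.52π²/2² ≈ 8.685.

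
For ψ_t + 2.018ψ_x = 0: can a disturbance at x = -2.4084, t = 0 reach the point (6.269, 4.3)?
Yes. The characteristic through (6.269, 4.3) passes through x = -2.4084.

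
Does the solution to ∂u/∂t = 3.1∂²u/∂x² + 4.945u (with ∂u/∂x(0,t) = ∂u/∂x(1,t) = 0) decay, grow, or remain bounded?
u grows unboundedly. With Neumann BCs the constant mode has diffusion eigenvalue 0, so any r > 0 makes it grow like e^(4.945t); solution grows exponentially.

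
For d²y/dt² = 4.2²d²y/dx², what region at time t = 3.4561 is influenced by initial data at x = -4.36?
Domain of influence: [-18.87562, 10.15562]. Data at x = -4.36 spreads outward at speed 4.2.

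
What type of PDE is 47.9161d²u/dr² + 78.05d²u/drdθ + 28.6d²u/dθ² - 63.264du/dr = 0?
With A = 47.9161, B = 78.05, C = 28.6, the discriminant is 610.20066. This is a hyperbolic PDE.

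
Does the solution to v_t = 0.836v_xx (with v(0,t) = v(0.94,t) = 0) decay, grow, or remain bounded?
v → 0. Heat diffuses out through both boundaries.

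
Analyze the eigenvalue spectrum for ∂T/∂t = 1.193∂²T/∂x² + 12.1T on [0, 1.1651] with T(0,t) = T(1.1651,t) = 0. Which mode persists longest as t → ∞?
Eigenvalues: λₙ = 1.193n²π²/1.1651² - 12.1.
First three modes:
  n=1: λ₁ = 1.193π²/1.1651² - 12.1 ≈ -3.426
  n=2: λ₂ = 4.772π²/1.1651² - 12.1 ≈ 22.596
  n=3: λ₃ = 10.737π²/1.1651² - 12.1 ≈ 65.965
Since 1.193π²/1.1651² ≈ 8.674 < 12.1, λ₁ < 0.
The n=1 mode grows fastest (−λₙ is largest for n=1) → dominates.
Asymptotic: T ~ c₁ sin(πx/1.1651) e^{3.426t} (exponential growth at rate −λ₁ ≈ 3.426).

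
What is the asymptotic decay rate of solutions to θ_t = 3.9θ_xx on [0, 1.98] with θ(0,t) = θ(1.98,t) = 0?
Eigenvalues: λₙ = 3.9n²π²/1.98².
First three modes:
  n=1: λ₁ = 3.9π²/1.98² ≈ 9.818
  n=2: λ₂ = 15.6π²/1.98² ≈ 39.273 (4× faster decay)
  n=3: λ₃ = 35.1π²/1.98² ≈ 88.364 (9× faster decay)
As t → ∞, higher modes decay exponentially faster. The n=1 mode dominates: θ ~ c₁ sin(πx/1.98) e^{-λ₁t}.
Decay rate: λ₁ = 3.9π²/1.98² ≈ 9.818.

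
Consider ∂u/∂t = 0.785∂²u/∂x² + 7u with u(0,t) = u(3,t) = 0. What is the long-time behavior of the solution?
As t → ∞, u grows unboundedly. Reaction dominates diffusion (r=7 > κπ²/L²≈0.86); solution grows exponentially.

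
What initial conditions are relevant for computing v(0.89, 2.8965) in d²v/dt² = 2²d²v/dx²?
Domain of dependence: [-4.903, 6.683]. Signals travel at speed 2, so data within |x - 0.89| ≤ 2·2.8965 = 5.793 can reach the point.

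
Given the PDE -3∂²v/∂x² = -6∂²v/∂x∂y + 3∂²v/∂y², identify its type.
Rewriting in standard form: -3∂²v/∂x² + 6∂²v/∂x∂y - 3∂²v/∂y² = 0. The second-order coefficients are A = -3, B = 6, C = -3. Since B² - 4AC = 0 = 0, this is a parabolic PDE.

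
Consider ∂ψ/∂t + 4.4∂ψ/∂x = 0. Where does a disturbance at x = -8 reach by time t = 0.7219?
At x = -4.82364. The characteristic carries data from (-8, 0) to (-4.82364, 0.7219).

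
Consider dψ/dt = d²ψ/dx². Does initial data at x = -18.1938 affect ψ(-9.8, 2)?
Yes, for any finite x. The heat equation has infinite propagation speed, so all initial data affects all points at any t > 0.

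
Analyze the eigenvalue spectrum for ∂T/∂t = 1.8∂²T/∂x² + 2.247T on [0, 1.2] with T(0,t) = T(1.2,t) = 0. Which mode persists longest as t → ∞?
Eigenvalues: λₙ = 1.8n²π²/1.2² - 2.247.
First three modes:
  n=1: λ₁ = 1.8π²/1.2² - 2.247 ≈ 10.09
  n=2: λ₂ = 7.2π²/1.2² - 2.247 ≈ 47.101
  n=3: λ₃ = 16.2π²/1.2² - 2.247 ≈ 108.786
Since 1.8π²/1.2² ≈ 12.337 > 2.247, all λₙ > 0.
The n=1 mode decays slowest → dominates as t → ∞.
Asymptotic: T ~ c₁ sin(πx/1.2) e^{-λ₁t} with decay rate λ₁ ≈ 10.09.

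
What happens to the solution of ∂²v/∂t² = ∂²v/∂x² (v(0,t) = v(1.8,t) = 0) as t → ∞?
v oscillates (no decay). Energy is conserved; the solution oscillates indefinitely as standing waves.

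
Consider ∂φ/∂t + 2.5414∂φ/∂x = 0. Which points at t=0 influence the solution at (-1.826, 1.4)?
A single point: x = -5.38396. The characteristic through (-1.826, 1.4) is x - 2.5414t = const, so x = -1.826 - 2.5414·1.4 = -5.38396.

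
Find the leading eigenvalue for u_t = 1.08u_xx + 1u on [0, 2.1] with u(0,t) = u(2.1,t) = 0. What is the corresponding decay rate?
Eigenvalues: λₙ = 1.08n²π²/2.1² - 1.
First three modes:
  n=1: λ₁ = 1.08π²/2.1² - 1 ≈ 1.417
  n=2: λ₂ = 4.32π²/2.1² - 1 ≈ 8.668
  n=3: λ₃ = 9.72π²/2.1² - 1 ≈ 20.753
Since 1.08π²/2.1² ≈ 2.417 > 1, all λₙ > 0.
The n=1 mode decays slowest → dominates as t → ∞.
Asymptotic: u ~ c₁ sin(πx/2.1) e^{-λ₁t} with decay rate λ₁ ≈ 1.417.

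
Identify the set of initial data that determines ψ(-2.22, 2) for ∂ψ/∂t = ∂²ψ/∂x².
The entire real line. The heat equation has infinite propagation speed: any initial disturbance instantly affects all points (though exponentially small far away).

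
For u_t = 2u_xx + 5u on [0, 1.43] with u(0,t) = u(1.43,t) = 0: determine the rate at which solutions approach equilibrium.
Eigenvalues: λₙ = 2n²π²/1.43² - 5.
First three modes:
  n=1: λ₁ = 2π²/1.43² - 5 ≈ 4.653
  n=2: λ₂ = 8π²/1.43² - 5 ≈ 33.612
  n=3: λ₃ = 18π²/1.43² - 5 ≈ 81.876
Since 2π²/1.43² ≈ 9.653 > 5, all λₙ > 0.
The n=1 mode decays slowest → dominates as t → ∞.
Asymptotic: u ~ c₁ sin(πx/1.43) e^{-λ₁t} with decay rate λ₁ ≈ 4.653.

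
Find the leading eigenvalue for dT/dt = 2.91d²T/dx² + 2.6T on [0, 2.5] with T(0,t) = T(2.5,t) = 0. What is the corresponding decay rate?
Eigenvalues: λₙ = 2.91n²π²/2.5² - 2.6.
First three modes:
  n=1: λ₁ = 2.91π²/2.5² - 2.6 ≈ 1.995
  n=2: λ₂ = 11.64π²/2.5² - 2.6 ≈ 15.781
  n=3: λ₃ = 26.19π²/2.5² - 2.6 ≈ 38.758
Since 2.91π²/2.5² ≈ 4.595 > 2.6, all λₙ > 0.
The n=1 mode decays slowest → dominates as t → ∞.
Asymptotic: T ~ c₁ sin(πx/2.5) e^{-λ₁t} with decay rate λ₁ ≈ 1.995.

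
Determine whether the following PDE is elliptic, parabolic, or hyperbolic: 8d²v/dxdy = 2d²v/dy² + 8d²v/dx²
Rewriting in standard form: -8d²v/dx² + 8d²v/dxdy - 2d²v/dy² = 0. Coefficients: A = -8, B = 8, C = -2. B² - 4AC = 0, which is zero, so the equation is parabolic.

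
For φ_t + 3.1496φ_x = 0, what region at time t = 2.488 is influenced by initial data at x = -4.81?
At x = 3.0262048. The characteristic carries data from (-4.81, 0) to (3.0262048, 2.488).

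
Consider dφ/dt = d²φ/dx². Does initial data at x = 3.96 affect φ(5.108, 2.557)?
Yes, for any finite x. The heat equation has infinite propagation speed, so all initial data affects all points at any t > 0.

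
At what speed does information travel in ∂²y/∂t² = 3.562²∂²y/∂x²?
Speed = 3.562. Information travels along characteristics x = x₀ ± 3.562t.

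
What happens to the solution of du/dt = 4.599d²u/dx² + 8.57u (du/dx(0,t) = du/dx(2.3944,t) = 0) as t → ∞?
u grows unboundedly. With Neumann BCs the constant mode has diffusion eigenvalue 0, so any r > 0 makes it grow like e^(8.57t); solution grows exponentially.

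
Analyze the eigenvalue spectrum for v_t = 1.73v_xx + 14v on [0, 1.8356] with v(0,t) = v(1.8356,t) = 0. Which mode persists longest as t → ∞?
Eigenvalues: λₙ = 1.73n²π²/1.8356² - 14.
First three modes:
  n=1: λ₁ = 1.73π²/1.8356² - 14 ≈ -8.933
  n=2: λ₂ = 6.92π²/1.8356² - 14 ≈ 6.27
  n=3: λ₃ = 15.57π²/1.8356² - 14 ≈ 31.607
Since 1.73π²/1.8356² ≈ 5.067 < 14, λ₁ < 0.
The n=1 mode grows fastest (−λₙ is largest for n=1) → dominates.
Asymptotic: v ~ c₁ sin(πx/1.8356) e^{8.933t} (exponential growth at rate −λ₁ ≈ 8.933).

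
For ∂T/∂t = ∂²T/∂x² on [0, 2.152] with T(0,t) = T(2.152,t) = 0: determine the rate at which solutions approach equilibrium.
Eigenvalues: λₙ = n²π²/2.152².
First three modes:
  n=1: λ₁ = π²/2.152² ≈ 2.131
  n=2: λ₂ = 4π²/2.152² ≈ 8.525 (4× faster decay)
  n=3: λ₃ = 9π²/2.152² ≈ 19.18 (9× faster decay)
As t → ∞, higher modes decay exponentially faster. The n=1 mode dominates: T ~ c₁ sin(πx/2.152) e^{-λ₁t}.
Decay rate: λ₁ = π²/2.152² ≈ 2.131.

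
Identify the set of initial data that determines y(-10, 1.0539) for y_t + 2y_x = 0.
A single point: x = -12.1078. The characteristic through (-10, 1.0539) is x - 2t = const, so x = -10 - 2·1.0539 = -12.1078.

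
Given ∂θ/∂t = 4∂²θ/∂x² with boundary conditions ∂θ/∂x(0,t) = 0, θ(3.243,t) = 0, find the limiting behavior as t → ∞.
θ → 0. Heat escapes through the Dirichlet boundary.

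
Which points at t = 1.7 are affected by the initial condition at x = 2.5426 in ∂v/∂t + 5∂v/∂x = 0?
At x = 11.0426. The characteristic carries data from (2.5426, 0) to (11.0426, 1.7).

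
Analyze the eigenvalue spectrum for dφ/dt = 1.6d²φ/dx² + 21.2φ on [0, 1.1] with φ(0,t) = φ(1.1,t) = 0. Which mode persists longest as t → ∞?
Eigenvalues: λₙ = 1.6n²π²/1.1² - 21.2.
First three modes:
  n=1: λ₁ = 1.6π²/1.1² - 21.2 ≈ -8.149
  n=2: λ₂ = 6.4π²/1.1² - 21.2 ≈ 31.003
  n=3: λ₃ = 14.4π²/1.1² - 21.2 ≈ 96.256
Since 1.6π²/1.1² ≈ 13.051 < 21.2, λ₁ < 0.
The n=1 mode grows fastest (−λₙ is largest for n=1) → dominates.
Asymptotic: φ ~ c₁ sin(πx/1.1) e^{8.149t} (exponential growth at rate −λ₁ ≈ 8.149).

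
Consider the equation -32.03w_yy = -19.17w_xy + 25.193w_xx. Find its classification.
Rewriting in standard form: -25.193w_xx + 19.17w_xy - 32.03w_yy = 0. Elliptic. (A = -25.193, B = 19.17, C = -32.03 gives B² - 4AC = -2860.23826.)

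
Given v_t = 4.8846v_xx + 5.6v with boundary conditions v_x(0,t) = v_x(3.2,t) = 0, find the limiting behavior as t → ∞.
v grows unboundedly. With Neumann BCs the constant mode has diffusion eigenvalue 0, so any r > 0 makes it grow like e^(5.6t); solution grows exponentially.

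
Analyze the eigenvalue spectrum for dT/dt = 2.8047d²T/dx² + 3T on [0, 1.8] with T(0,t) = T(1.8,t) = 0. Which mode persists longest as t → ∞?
Eigenvalues: λₙ = 2.8047n²π²/1.8² - 3.
First three modes:
  n=1: λ₁ = 2.8047π²/1.8² - 3 ≈ 5.544
  n=2: λ₂ = 11.2188π²/1.8² - 3 ≈ 31.174
  n=3: λ₃ = 25.2423π²/1.8² - 3 ≈ 73.892
Since 2.8047π²/1.8² ≈ 8.544 > 3, all λₙ > 0.
The n=1 mode decays slowest → dominates as t → ∞.
Asymptotic: T ~ c₁ sin(πx/1.8) e^{-λ₁t} with decay rate λ₁ ≈ 5.544.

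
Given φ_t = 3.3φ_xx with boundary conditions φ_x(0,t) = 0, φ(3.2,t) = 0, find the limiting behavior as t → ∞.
φ → 0. Heat escapes through the Dirichlet boundary.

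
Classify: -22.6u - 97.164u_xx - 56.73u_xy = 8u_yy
Rewriting in standard form: -97.164u_xx - 56.73u_xy - 8u_yy - 22.6u = 0. Hyperbolic (discriminant = 109.0449).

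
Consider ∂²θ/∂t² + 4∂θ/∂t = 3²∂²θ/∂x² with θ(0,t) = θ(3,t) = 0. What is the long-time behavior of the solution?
As t → ∞, θ → 0. Damping (γ=4) dissipates energy; oscillations decay exponentially.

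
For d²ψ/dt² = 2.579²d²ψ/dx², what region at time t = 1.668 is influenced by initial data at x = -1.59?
Domain of influence: [-5.891772, 2.711772]. Data at x = -1.59 spreads outward at speed 2.579.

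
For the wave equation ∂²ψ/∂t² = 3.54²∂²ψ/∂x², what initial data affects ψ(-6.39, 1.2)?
Domain of dependence: [-10.638, -2.142]. Signals travel at speed 3.54, so data within |x - -6.39| ≤ 3.54·1.2 = 4.248 can reach the point.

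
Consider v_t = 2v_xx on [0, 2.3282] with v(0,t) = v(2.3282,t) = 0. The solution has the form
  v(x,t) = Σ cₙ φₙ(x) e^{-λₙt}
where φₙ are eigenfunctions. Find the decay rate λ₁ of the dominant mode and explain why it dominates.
Eigenvalues: λₙ = 2n²π²/2.3282².
First three modes:
  n=1: λ₁ = 2π²/2.3282² ≈ 3.642
  n=2: λ₂ = 8π²/2.3282² ≈ 14.566 (4× faster decay)
  n=3: λ₃ = 18π²/2.3282² ≈ 32.774 (9× faster decay)
As t → ∞, higher modes decay exponentially faster. The n=1 mode dominates: v ~ c₁ sin(πx/2.3282) e^{-λ₁t}.
Decay rate: λ₁ = 2π²/2.3282² ≈ 3.642.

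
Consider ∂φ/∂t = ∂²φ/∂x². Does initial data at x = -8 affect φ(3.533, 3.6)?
Yes, for any finite x. The heat equation has infinite propagation speed, so all initial data affects all points at any t > 0.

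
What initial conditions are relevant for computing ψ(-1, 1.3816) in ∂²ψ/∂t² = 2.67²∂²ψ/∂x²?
Domain of dependence: [-4.688872, 2.688872]. Signals travel at speed 2.67, so data within |x - -1| ≤ 2.67·1.3816 = 3.688872 can reach the point.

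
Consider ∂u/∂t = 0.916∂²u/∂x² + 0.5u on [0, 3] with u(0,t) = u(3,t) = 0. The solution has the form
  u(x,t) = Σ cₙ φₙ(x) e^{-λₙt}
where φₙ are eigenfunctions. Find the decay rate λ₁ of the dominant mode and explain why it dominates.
Eigenvalues: λₙ = 0.916n²π²/3² - 0.5.
First three modes:
  n=1: λ₁ = 0.916π²/3² - 0.5 ≈ 0.505
  n=2: λ₂ = 3.664π²/3² - 0.5 ≈ 3.518
  n=3: λ₃ = 8.244π²/3² - 0.5 ≈ 8.541
Since 0.916π²/3² ≈ 1.005 > 0.5, all λₙ > 0.
The n=1 mode decays slowest → dominates as t → ∞.
Asymptotic: u ~ c₁ sin(πx/3) e^{-λ₁t} with decay rate λ₁ ≈ 0.505.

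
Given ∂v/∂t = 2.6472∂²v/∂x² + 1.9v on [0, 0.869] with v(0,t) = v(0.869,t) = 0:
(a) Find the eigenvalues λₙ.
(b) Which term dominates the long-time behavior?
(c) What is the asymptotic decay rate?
Eigenvalues: λₙ = 2.6472n²π²/0.869² - 1.9.
First three modes:
  n=1: λ₁ = 2.6472π²/0.869² - 1.9 ≈ 32.698
  n=2: λ₂ = 10.5888π²/0.869² - 1.9 ≈ 136.491
  n=3: λ₃ = 23.8248π²/0.869² - 1.9 ≈ 309.479
Since 2.6472π²/0.869² ≈ 34.598 > 1.9, all λₙ > 0.
The n=1 mode decays slowest → dominates as t → ∞.
Asymptotic: v ~ c₁ sin(πx/0.869) e^{-λ₁t} with decay rate λ₁ ≈ 32.698.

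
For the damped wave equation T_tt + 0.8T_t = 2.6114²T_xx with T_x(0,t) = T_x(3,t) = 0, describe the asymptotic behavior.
T → constant (steady state). Damping (γ=0.8) dissipates the nonconstant modes; with Neumann BCs the spatial average obeys M''+γM'=0 and tends to a finite limit.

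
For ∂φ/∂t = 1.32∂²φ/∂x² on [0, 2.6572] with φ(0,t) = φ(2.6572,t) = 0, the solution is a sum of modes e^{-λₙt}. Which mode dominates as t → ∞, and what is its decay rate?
Eigenvalues: λₙ = 1.32n²π²/2.6572².
First three modes:
  n=1: λ₁ = 1.32π²/2.6572² ≈ 1.845
  n=2: λ₂ = 5.28π²/2.6572² ≈ 7.38 (4× faster decay)
  n=3: λ₃ = 11.88π²/2.6572² ≈ 16.606 (9× faster decay)
As t → ∞, higher modes decay exponentially faster. The n=1 mode dominates: φ ~ c₁ sin(πx/2.6572) e^{-λ₁t}.
Decay rate: λ₁ = 1.32π²/2.6572² ≈ 1.845.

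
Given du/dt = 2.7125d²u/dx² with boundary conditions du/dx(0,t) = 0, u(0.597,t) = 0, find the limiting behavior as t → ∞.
u → 0. Heat escapes through the Dirichlet boundary.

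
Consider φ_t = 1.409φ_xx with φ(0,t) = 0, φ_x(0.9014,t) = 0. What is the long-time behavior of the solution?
As t → ∞, φ → 0. Heat escapes through the Dirichlet boundary.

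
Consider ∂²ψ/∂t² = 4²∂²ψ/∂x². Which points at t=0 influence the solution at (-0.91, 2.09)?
Domain of dependence: [-9.27, 7.45]. Signals travel at speed 4, so data within |x - -0.91| ≤ 4·2.09 = 8.36 can reach the point.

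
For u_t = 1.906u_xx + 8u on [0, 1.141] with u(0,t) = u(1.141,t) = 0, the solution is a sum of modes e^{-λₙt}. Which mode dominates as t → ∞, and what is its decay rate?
Eigenvalues: λₙ = 1.906n²π²/1.141² - 8.
First three modes:
  n=1: λ₁ = 1.906π²/1.141² - 8 ≈ 6.449
  n=2: λ₂ = 7.624π²/1.141² - 8 ≈ 49.798
  n=3: λ₃ = 17.154π²/1.141² - 8 ≈ 122.045
Since 1.906π²/1.141² ≈ 14.449 > 8, all λₙ > 0.
The n=1 mode decays slowest → dominates as t → ∞.
Asymptotic: u ~ c₁ sin(πx/1.141) e^{-λ₁t} with decay rate λ₁ ≈ 6.449.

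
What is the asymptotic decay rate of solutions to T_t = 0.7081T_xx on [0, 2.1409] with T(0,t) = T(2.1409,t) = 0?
Eigenvalues: λₙ = 0.7081n²π²/2.1409².
First three modes:
  n=1: λ₁ = 0.7081π²/2.1409² ≈ 1.525
  n=2: λ₂ = 2.8324π²/2.1409² ≈ 6.099 (4× faster decay)
  n=3: λ₃ = 6.3729π²/2.1409² ≈ 13.723 (9× faster decay)
As t → ∞, higher modes decay exponentially faster. The n=1 mode dominates: T ~ c₁ sin(πx/2.1409) e^{-λ₁t}.
Decay rate: λ₁ = 0.7081π²/2.1409² ≈ 1.525.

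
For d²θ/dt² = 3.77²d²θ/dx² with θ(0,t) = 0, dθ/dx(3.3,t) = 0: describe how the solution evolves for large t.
θ oscillates (no decay). Energy is conserved; the solution oscillates indefinitely as standing waves.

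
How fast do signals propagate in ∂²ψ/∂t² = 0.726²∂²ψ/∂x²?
Speed = 0.726. Information travels along characteristics x = x₀ ± 0.726t.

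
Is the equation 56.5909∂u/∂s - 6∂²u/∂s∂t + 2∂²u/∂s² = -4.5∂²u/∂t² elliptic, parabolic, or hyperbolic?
Rewriting in standard form: 2∂²u/∂s² - 6∂²u/∂s∂t + 4.5∂²u/∂t² + 56.5909∂u/∂s = 0. Computing B² - 4AC with A = 2, B = -6, C = 4.5: discriminant = 0 (zero). Answer: parabolic.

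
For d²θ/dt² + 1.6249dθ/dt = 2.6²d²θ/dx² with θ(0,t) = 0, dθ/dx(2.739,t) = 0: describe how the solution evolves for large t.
θ → 0. Damping (γ=1.6249) dissipates energy; oscillations decay exponentially.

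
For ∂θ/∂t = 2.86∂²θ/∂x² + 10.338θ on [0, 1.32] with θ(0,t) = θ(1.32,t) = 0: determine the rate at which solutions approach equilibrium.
Eigenvalues: λₙ = 2.86n²π²/1.32² - 10.338.
First three modes:
  n=1: λ₁ = 2.86π²/1.32² - 10.338 ≈ 5.862
  n=2: λ₂ = 11.44π²/1.32² - 10.338 ≈ 54.462
  n=3: λ₃ = 25.74π²/1.32² - 10.338 ≈ 135.463
Since 2.86π²/1.32² ≈ 16.2 > 10.338, all λₙ > 0.
The n=1 mode decays slowest → dominates as t → ∞.
Asymptotic: θ ~ c₁ sin(πx/1.32) e^{-λ₁t} with decay rate λ₁ ≈ 5.862.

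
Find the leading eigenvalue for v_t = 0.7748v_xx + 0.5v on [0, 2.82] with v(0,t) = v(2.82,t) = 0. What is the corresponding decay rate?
Eigenvalues: λₙ = 0.7748n²π²/2.82² - 0.5.
First three modes:
  n=1: λ₁ = 0.7748π²/2.82² - 0.5 ≈ 0.462
  n=2: λ₂ = 3.0992π²/2.82² - 0.5 ≈ 3.346
  n=3: λ₃ = 6.9732π²/2.82² - 0.5 ≈ 8.154
Since 0.7748π²/2.82² ≈ 0.962 > 0.5, all λₙ > 0.
The n=1 mode decays slowest → dominates as t → ∞.
Asymptotic: v ~ c₁ sin(πx/2.82) e^{-λ₁t} with decay rate λ₁ ≈ 0.462.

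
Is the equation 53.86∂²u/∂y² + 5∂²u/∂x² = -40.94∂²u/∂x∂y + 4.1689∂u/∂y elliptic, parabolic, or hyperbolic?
Rewriting in standard form: 5∂²u/∂x² + 40.94∂²u/∂x∂y + 53.86∂²u/∂y² - 4.1689∂u/∂y = 0. Computing B² - 4AC with A = 5, B = 40.94, C = 53.86: discriminant = 598.8836 (positive). Answer: hyperbolic.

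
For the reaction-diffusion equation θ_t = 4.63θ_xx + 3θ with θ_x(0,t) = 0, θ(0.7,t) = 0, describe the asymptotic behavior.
θ → 0. Diffusion dominates reaction (r=3 < κπ²/(4L²)≈23.31); solution decays.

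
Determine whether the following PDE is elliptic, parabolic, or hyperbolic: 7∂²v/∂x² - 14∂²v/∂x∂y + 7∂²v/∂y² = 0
Coefficients: A = 7, B = -14, C = 7. B² - 4AC = 0, which is zero, so the equation is parabolic.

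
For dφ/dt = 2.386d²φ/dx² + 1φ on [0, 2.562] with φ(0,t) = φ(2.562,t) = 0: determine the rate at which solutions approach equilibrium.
Eigenvalues: λₙ = 2.386n²π²/2.562² - 1.
First three modes:
  n=1: λ₁ = 2.386π²/2.562² - 1 ≈ 2.588
  n=2: λ₂ = 9.544π²/2.562² - 1 ≈ 13.351
  n=3: λ₃ = 21.474π²/2.562² - 1 ≈ 31.289
Since 2.386π²/2.562² ≈ 3.588 > 1, all λₙ > 0.
The n=1 mode decays slowest → dominates as t → ∞.
Asymptotic: φ ~ c₁ sin(πx/2.562) e^{-λ₁t} with decay rate λ₁ ≈ 2.588.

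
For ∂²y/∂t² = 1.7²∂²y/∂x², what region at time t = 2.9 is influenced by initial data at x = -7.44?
Domain of influence: [-12.37, -2.51]. Data at x = -7.44 spreads outward at speed 1.7.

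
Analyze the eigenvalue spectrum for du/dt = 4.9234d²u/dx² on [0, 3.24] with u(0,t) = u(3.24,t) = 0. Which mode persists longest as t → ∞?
Eigenvalues: λₙ = 4.9234n²π²/3.24².
First three modes:
  n=1: λ₁ = 4.9234π²/3.24² ≈ 4.629
  n=2: λ₂ = 19.6936π²/3.24² ≈ 18.515 (4× faster decay)
  n=3: λ₃ = 44.3106π²/3.24² ≈ 41.66 (9× faster decay)
As t → ∞, higher modes decay exponentially faster. The n=1 mode dominates: u ~ c₁ sin(πx/3.24) e^{-λ₁t}.
Decay rate: λ₁ = 4.9234π²/3.24² ≈ 4.629.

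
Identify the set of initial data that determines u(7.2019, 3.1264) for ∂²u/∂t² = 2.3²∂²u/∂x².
Domain of dependence: [0.01118, 14.39262]. Signals travel at speed 2.3, so data within |x - 7.2019| ≤ 2.3·3.1264 = 7.19072 can reach the point.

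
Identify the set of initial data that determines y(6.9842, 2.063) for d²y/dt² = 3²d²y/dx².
Domain of dependence: [0.7952, 13.1732]. Signals travel at speed 3, so data within |x - 6.9842| ≤ 3·2.063 = 6.189 can reach the point.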